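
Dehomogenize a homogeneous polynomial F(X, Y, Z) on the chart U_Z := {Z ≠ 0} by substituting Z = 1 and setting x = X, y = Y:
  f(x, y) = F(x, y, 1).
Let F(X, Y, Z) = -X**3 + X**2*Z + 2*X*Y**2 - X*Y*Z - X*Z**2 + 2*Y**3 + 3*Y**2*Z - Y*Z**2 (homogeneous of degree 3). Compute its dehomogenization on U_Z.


f(x, y) = -x**3 + x**2 + 2*x*y**2 - x*y - x + 2*y**3 + 3*y**2 - y

On U_Z we set Z = 1. Each monomial c·X^i·Y^j·Z^k in F becomes c·x^i·y^j·1^k = c·x^i·y^j.
Substituting Z = 1: F(X, Y, 1) = -x**3 + x**2 + 2*x*y**2 - x*y - x + 2*y**3 + 3*y**2 - y.
Note: deg(f) ≤ deg(F) = 3; strict inequality happens when F is divisible by Z (lost terms).


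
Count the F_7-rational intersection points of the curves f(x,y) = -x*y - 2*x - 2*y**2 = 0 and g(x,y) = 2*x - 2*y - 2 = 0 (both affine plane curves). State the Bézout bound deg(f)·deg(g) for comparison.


Common zeros: ∅; count = 0; Bézout bound = 2.

deg(f) = 2, deg(g) = 1, so Bézout bound = 2.
Scan x ∈ F_7. For each x, list the y ∈ F_7 with f(x, y) ≡ 0 and those with g(x, y) ≡ 0 (mod 7); the common zeros in that column are the intersection.
  x = 0: f ≡ 0 at y ∈ {0}; g ≡ 0 at y ∈ {6}; common: ∅.
  x = 1: f ≡ 0 at y ∈ ∅; g ≡ 0 at y ∈ {0}; common: ∅.
  x = 2: f ≡ 0 at y ∈ {3}; g ≡ 0 at y ∈ {1}; common: ∅.
  x = 3: f ≡ 0 at y ∈ ∅; g ≡ 0 at y ∈ {2}; common: ∅.
  x = 4: f ≡ 0 at y ∈ {1, 4}; g ≡ 0 at y ∈ {3}; common: ∅.
  x = 5: f ≡ 0 at y ∈ {2, 6}; g ≡ 0 at y ∈ {4}; common: ∅.
  x = 6: f ≡ 0 at y ∈ ∅; g ≡ 0 at y ∈ {5}; common: ∅.
Collecting: common zeros = ∅, so the count is 0.
Comparison with the Bézout bound: 0 ≤ 2 = deg(f)·deg(g), as expected for curves with no common component (the affine F_7-count falls short of the bound because intersections may lie at infinity, over extension fields, or carry multiplicity).


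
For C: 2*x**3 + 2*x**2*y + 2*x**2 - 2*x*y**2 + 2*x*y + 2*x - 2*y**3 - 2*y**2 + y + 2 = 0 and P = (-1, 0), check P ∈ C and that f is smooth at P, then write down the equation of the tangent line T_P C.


Tangent line at P: 4*x + y + 4 = 0.

Step 1: f(-1, 0) = 0, so P lies on C.
Step 2: partial derivatives
  f_x(x, y) = 6*x**2 + 4*x*y + 4*x - 2*y**2 + 2*y + 2, f_y(x, y) = 2*x**2 - 4*x*y + 2*x - 6*y**2 - 4*y + 1.
  f_x(P) = 4, f_y(P) = 1 (gradient nonzero, so P is smooth).
Step 3: tangent line at P: 4·(x − -1) + 1·(y − 0) = 0.
Expanding: 4*x + y + 4 = 0.


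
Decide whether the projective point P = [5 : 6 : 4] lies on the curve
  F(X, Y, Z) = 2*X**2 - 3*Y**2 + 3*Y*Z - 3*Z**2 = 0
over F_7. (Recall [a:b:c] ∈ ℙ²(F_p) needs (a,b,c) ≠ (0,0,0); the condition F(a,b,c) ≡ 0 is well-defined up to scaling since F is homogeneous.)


F(5,6,4) ≡ 1 (mod 7); P is NOT on the curve.

Evaluate F(5, 6, 4) term-by-term (mod 7).
  2*X**2 ↦ 2·25·1·1 = 50
  -3*Y**2 ↦ -3·1·36·1 = -108
  3*Y*Z ↦ 3·1·6·4 = 72
  -3*Z**2 ↦ -3·1·1·16 = -48
Sum: F(5, 6, 4) = (50) + (-108) + (72) + (-48) = -34.
Reducing mod 7: -34 ≡ 1 (mod 7).
Since F(a, b, c) ≡ 1 ≠ 0 (mod 7), P does NOT lie on the curve.


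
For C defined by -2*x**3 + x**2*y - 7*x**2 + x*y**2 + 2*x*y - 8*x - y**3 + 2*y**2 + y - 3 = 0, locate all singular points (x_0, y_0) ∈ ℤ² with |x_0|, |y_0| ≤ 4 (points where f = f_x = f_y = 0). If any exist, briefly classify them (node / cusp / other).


Singular points: {(-1, 0)}; classification: node.

Compute partial derivatives:
  f_x = -6*x**2 + 2*x*y - 14*x + y**2 + 2*y - 8.
  f_y = x**2 + 2*x*y + 2*x - 3*y**2 + 4*y + 1.
Scan x_0 ∈ {−4, ..., 4}. For each x_0, f_y(x_0, y) is a polynomial in y; find its integer roots y ∈ {−4, ..., 4}, then test f_x and f at those candidates.
  x = -4: f_y(-4, y) = -3*y**2 - 4*y + 9; no integer root y with |y| ≤ 4.
  x = -3: f_y(-3, y) = -3*y**2 - 2*y + 4; no integer root y with |y| ≤ 4.
  x = -2: f_y(-2, y) = 1 - 3*y**2; no integer root y with |y| ≤ 4.
  x = -1: f_y(-1, y) = -3*y**2 + 2*y; vanishes at y ∈ {0}. (-1, 0): f_x = 0, f = 0 — SINGULAR.
  x = 0: f_y(0, y) = -3*y**2 + 4*y + 1; no integer root y with |y| ≤ 4.
  x = 1: f_y(1, y) = -3*y**2 + 6*y + 4; no integer root y with |y| ≤ 4.
  x = 2: f_y(2, y) = -3*y**2 + 8*y + 9; no integer root y with |y| ≤ 4.
  x = 3: f_y(3, y) = -3*y**2 + 10*y + 16; no integer root y with |y| ≤ 4.
  x = 4: f_y(4, y) = -3*y**2 + 12*y + 25; no integer root y with |y| ≤ 4.
Only singular point on the grid: (-1, 0).
Classify: substitute x = -1 + u, y = 0 + v and expand: f = -2*u**3 + u**2*v - u**2 + u*v**2 - v**3 + v**2.
No constant or linear terms (consistent with a singular point). Quadratic part: -u**2 + v**2. Cubic part: -2*u**3 + u**2*v + u*v**2 - v**3.
The quadratic part v**2 - u**2 = (v − u)(v + u) splits into two distinct linear factors, so there are two distinct tangent lines y − 0 = ±(x − -1) — this is a node (ordinary double point).
Classification: node.


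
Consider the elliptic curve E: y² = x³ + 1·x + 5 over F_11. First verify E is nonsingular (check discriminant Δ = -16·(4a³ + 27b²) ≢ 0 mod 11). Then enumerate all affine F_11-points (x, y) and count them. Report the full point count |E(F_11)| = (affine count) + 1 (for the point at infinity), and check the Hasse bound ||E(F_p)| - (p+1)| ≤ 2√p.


Affine points = {(0, 4), (0, 7), (2, 2), (2, 9), (5, 5), (5, 6), (7, 5), (7, 6), (10, 5), (10, 6)}; affine count = 10; |E(F_11)| = 11.

Discriminant check: Δ ∝ 4a³ + 27b² = 4·1³ + 27·5² = 4·1 + 27·25 ≡ 8 (mod 11). Nonzero ⇒ E is nonsingular.
For each x ∈ F_11, compute rhs = x³ + 1·x + 5 mod 11, then count y ∈ F_11 with y² ≡ rhs.
  x = 0: rhs = 5, matching y values: 4, 7 (2 points).
  x = 1: rhs = 7, matching y values: none (0 points).
  x = 2: rhs = 4, matching y values: 2, 9 (2 points).
  x = 3: rhs = 2, matching y values: none (0 points).
  x = 4: rhs = 7, matching y values: none (0 points).
  x = 5: rhs = 3, matching y values: 5, 6 (2 points).
  x = 6: rhs = 7, matching y values: none (0 points).
  x = 7: rhs = 3, matching y values: 5, 6 (2 points).
  x = 8: rhs = 8, matching y values: none (0 points).
  x = 9: rhs = 6, matching y values: none (0 points).
  x = 10: rhs = 3, matching y values: 5, 6 (2 points).
Total affine count: 10.
Full point count |E(F_11)| = 10 + 1 = 11.
Hasse bound: |11 − (11+1)| = |-1| = 1 ≤ 2√11 ≈ 6.6332 ✓.


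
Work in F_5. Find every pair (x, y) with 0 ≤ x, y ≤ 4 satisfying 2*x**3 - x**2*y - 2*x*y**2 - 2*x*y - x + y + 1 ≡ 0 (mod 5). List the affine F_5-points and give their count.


Affine F_5-points: {(0, 4), (1, 2), (2, 0), (2, 2), (3, 2), (3, 4), (4, 0), (4, 4)}; count = 8.

For each of the 25 pairs (x, y) ∈ F_5², evaluate f(x, y) mod 5. Record the zeros.
  x = 0: [0↦1, 1↦2, 2↦3, 3↦4, 4↦0]  zeros at y ∈ {4}
  x = 1: [0↦2, 1↦3, 2↦0, 3↦3, 4↦2]  zeros at y ∈ {2}
  x = 2: [0↦0, 1↦4, 2↦0, 3↦3, 4↦3]  zeros at y ∈ {0, 2}
  x = 3: [0↦2, 1↦2, 2↦0, 3↦1, 4↦0]  zeros at y ∈ {2, 4}
  x = 4: [0↦0, 1↦4, 2↦2, 3↦4, 4↦0]  zeros at y ∈ {0, 4}
Collecting zeros: affine points = {(0, 4), (1, 2), (2, 0), (2, 2), (3, 2), (3, 4), (4, 0), (4, 4)}.
Total count |C(F_5)_aff| = 8.


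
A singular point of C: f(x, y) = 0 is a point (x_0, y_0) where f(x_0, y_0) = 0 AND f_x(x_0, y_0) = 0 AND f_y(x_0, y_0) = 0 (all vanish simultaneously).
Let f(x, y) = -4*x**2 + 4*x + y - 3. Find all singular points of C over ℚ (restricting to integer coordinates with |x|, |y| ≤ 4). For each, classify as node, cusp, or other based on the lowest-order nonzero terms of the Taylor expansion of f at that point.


No singular points in the scanned grid; C is smooth there.

Compute partial derivatives:
  f_x = 4 - 8*x.
  f_y = 1.
f_y = 1 is a nonzero constant, so f_y never vanishes: no point (x, y) can satisfy f = f_x = f_y = 0. In particular no (x, y) ∈ {−4, ..., 4}² is singular; the curve is smooth.


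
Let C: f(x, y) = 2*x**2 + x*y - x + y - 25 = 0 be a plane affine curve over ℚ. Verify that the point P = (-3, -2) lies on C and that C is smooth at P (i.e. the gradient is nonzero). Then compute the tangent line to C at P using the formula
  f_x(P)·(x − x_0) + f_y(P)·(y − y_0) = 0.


Tangent line at P: -15*x - 2*y - 49 = 0.

Step 1: f(-3, -2) = 0, so P lies on C.
Step 2: partial derivatives
  f_x(x, y) = 4*x + y - 1, f_y(x, y) = x + 1.
  f_x(P) = -15, f_y(P) = -2 (gradient nonzero, so P is smooth).
Step 3: tangent line at P: -15·(x − -3) + -2·(y − -2) = 0.
Expanding: -15*x - 2*y - 49 = 0.


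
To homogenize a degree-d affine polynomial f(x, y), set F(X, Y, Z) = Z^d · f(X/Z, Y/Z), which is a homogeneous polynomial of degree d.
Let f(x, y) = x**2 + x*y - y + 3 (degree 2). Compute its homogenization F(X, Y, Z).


F(X, Y, Z) = X**2 + X*Y - Y*Z + 3*Z**2

deg(f) = 2.
Substitute x = X/Z, y = Y/Z into f, then multiply by Z^2.
  monomial 1·x^2·y^0 ↦ 1·X^2·Y^0·Z^0.
  monomial 1·x^1·y^1 ↦ 1·X^1·Y^1·Z^0.
  monomial -1·x^0·y^1 ↦ -1·X^0·Y^1·Z^1.
  monomial 3·x^0·y^0 ↦ 3·X^0·Y^0·Z^2.
Collecting: F(X, Y, Z) = X**2 + X*Y - Y*Z + 3*Z**2.


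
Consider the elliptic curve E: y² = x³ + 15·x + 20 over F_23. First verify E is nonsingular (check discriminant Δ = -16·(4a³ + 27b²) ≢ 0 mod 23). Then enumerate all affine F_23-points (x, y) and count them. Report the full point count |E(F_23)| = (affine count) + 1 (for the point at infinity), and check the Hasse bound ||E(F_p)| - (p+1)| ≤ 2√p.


Affine points = {(1, 6), (1, 17), (2, 9), (2, 14), (3, 0), (4, 11), (4, 12), (5, 6), (5, 17), (6, 2), (6, 21), (7, 10), (7, 13), (8, 10), (8, 13), (15, 3), (15, 20), (16, 3), (16, 20), (17, 6), (17, 17), (18, 2), (18, 21), (22, 2), (22, 21)}; affine count = 25; |E(F_23)| = 26.

Discriminant check: Δ ∝ 4a³ + 27b² = 4·15³ + 27·20² = 4·3375 + 27·400 ≡ 12 (mod 23). Nonzero ⇒ E is nonsingular.
For each x ∈ F_23, compute rhs = x³ + 15·x + 20 mod 23, then count y ∈ F_23 with y² ≡ rhs.
  x = 0: rhs = 20, matching y values: none (0 points).
  x = 1: rhs = 13, matching y values: 6, 17 (2 points).
  x = 2: rhs = 12, matching y values: 9, 14 (2 points).
  x = 3: rhs = 0, matching y values: 0 (1 points).
  x = 4: rhs = 6, matching y values: 11, 12 (2 points).
  x = 5: rhs = 13, matching y values: 6, 17 (2 points).
  x = 6: rhs = 4, matching y values: 2, 21 (2 points).
  x = 7: rhs = 8, matching y values: 10, 13 (2 points).
  x = 8: rhs = 8, matching y values: 10, 13 (2 points).
  x = 9: rhs = 10, matching y values: none (0 points).
  x = 10: rhs = 20, matching y values: none (0 points).
  x = 11: rhs = 21, matching y values: none (0 points).
  x = 12: rhs = 19, matching y values: none (0 points).
  x = 13: rhs = 20, matching y values: none (0 points).
  x = 14: rhs = 7, matching y values: none (0 points).
  x = 15: rhs = 9, matching y values: 3, 20 (2 points).
  x = 16: rhs = 9, matching y values: 3, 20 (2 points).
  x = 17: rhs = 13, matching y values: 6, 17 (2 points).
  x = 18: rhs = 4, matching y values: 2, 21 (2 points).
  x = 19: rhs = 11, matching y values: none (0 points).
  x = 20: rhs = 17, matching y values: none (0 points).
  x = 21: rhs = 5, matching y values: none (0 points).
  x = 22: rhs = 4, matching y values: 2, 21 (2 points).
Total affine count: 25.
Full point count |E(F_23)| = 25 + 1 = 26.
Hasse bound: |26 − (23+1)| = |2| = 2 ≤ 2√23 ≈ 9.5917 ✓.


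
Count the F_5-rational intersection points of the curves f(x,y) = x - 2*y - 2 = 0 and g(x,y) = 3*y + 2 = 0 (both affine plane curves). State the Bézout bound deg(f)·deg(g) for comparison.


Common zeros: {(4, 1)}; count = 1; Bézout bound = 1.

deg(f) = 1, deg(g) = 1, so Bézout bound = 1.
Scan x ∈ F_5. For each x, list the y ∈ F_5 with f(x, y) ≡ 0 and those with g(x, y) ≡ 0 (mod 5); the common zeros in that column are the intersection.
  x = 0: f ≡ 0 at y ∈ {4}; g ≡ 0 at y ∈ {1}; common: ∅.
  x = 1: f ≡ 0 at y ∈ {2}; g ≡ 0 at y ∈ {1}; common: ∅.
  x = 2: f ≡ 0 at y ∈ {0}; g ≡ 0 at y ∈ {1}; common: ∅.
  x = 3: f ≡ 0 at y ∈ {3}; g ≡ 0 at y ∈ {1}; common: ∅.
  x = 4: f ≡ 0 at y ∈ {1}; g ≡ 0 at y ∈ {1}; common: {1}.
Collecting: common zeros = {(4, 1)}, so the count is 1.
Comparison with the Bézout bound: 1 ≤ 1 = deg(f)·deg(g), as expected for curves with no common component (the bound is attained).


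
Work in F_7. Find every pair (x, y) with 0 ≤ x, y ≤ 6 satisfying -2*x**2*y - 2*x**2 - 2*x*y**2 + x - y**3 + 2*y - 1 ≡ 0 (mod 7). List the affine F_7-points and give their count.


Affine F_7-points: {(0, 1), (1, 4), (2, 0), (3, 5), (4, 5), (5, 1), (5, 4), (5, 6)}; count = 8.

For each of the 49 pairs (x, y) ∈ F_7², evaluate f(x, y) mod 7. Record the zeros.
  x = 0: [0↦6, 1↦0, 2↦2, 3↦6, 4↦6, 5↦3, 6↦5]  zeros at y ∈ {1}
  x = 1: [0↦5, 1↦2, 2↦3, 3↦2, 4↦0, 5↦5, 6↦4]  zeros at y ∈ {4}
  x = 2: [0↦0, 1↦3, 2↦6, 3↦3, 4↦2, 5↦4, 6↦3]  zeros at y ∈ {0}
  x = 3: [0↦5, 1↦3, 2↦4, 3↦2, 4↦5, 5↦0, 6↦2]  zeros at y ∈ {5}
  x = 4: [0↦6, 1↦2, 2↦4, 3↦6, 4↦2, 5↦0, 6↦1]  zeros at y ∈ {5}
  x = 5: [0↦3, 1↦0, 2↦6, 3↦1, 4↦0, 5↦4, 6↦0]  zeros at y ∈ {1, 4, 6}
  x = 6: [0↦3, 1↦4, 2↦3, 3↦1, 4↦6, 5↦5, 6↦6]  zeros at y ∈ ∅
Collecting zeros: affine points = {(0, 1), (1, 4), (2, 0), (3, 5), (4, 5), (5, 1), (5, 4), (5, 6)}.
Total count |C(F_7)_aff| = 8.


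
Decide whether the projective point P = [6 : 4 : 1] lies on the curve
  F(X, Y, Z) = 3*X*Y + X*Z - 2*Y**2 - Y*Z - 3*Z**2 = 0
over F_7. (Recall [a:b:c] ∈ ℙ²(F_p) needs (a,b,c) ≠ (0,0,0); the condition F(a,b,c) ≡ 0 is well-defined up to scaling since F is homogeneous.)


F(6,4,1) ≡ 4 (mod 7); P is NOT on the curve.

Evaluate F(6, 4, 1) term-by-term (mod 7).
  3*X*Y ↦ 3·6·4·1 = 72
  X*Z ↦ 1·6·1·1 = 6
  -2*Y**2 ↦ -2·1·16·1 = -32
  -Y*Z ↦ -1·1·4·1 = -4
  -3*Z**2 ↦ -3·1·1·1 = -3
Sum: F(6, 4, 1) = (72) + (6) + (-32) + (-4) + (-3) = 39.
Reducing mod 7: 39 ≡ 4 (mod 7).
Since F(a, b, c) ≡ 4 ≠ 0 (mod 7), P does NOT lie on the curve.


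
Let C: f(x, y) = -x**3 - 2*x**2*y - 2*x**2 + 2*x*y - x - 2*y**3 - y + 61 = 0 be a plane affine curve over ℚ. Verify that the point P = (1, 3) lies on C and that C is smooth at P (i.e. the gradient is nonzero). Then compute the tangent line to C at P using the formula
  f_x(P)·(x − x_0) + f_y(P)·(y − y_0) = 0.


Tangent line at P: -14*x - 55*y + 179 = 0.

Step 1: f(1, 3) = 0, so P lies on C.
Step 2: partial derivatives
  f_x(x, y) = -3*x**2 - 4*x*y - 4*x + 2*y - 1, f_y(x, y) = -2*x**2 + 2*x - 6*y**2 - 1.
  f_x(P) = -14, f_y(P) = -55 (gradient nonzero, so P is smooth).
Step 3: tangent line at P: -14·(x − 1) + -55·(y − 3) = 0.
Expanding: -14*x - 55*y + 179 = 0.


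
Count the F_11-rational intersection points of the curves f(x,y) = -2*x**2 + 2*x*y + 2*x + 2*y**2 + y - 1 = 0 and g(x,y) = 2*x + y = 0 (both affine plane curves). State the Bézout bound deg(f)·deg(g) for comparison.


Common zeros: ∅; count = 0; Bézout bound = 2.

deg(f) = 2, deg(g) = 1, so Bézout bound = 2.
Scan x ∈ F_11. For each x, list the y ∈ F_11 with f(x, y) ≡ 0 and those with g(x, y) ≡ 0 (mod 11); the common zeros in that column are the intersection.
  x = 0: f ≡ 0 at y ∈ {6, 10}; g ≡ 0 at y ∈ {0}; common: ∅.
  x = 1: f ≡ 0 at y ∈ ∅; g ≡ 0 at y ∈ {9}; common: ∅.
  x = 2: f ≡ 0 at y ∈ ∅; g ≡ 0 at y ∈ {7}; common: ∅.
  x = 3: f ≡ 0 at y ∈ ∅; g ≡ 0 at y ∈ {5}; common: ∅.
  x = 4: f ≡ 0 at y ∈ ∅; g ≡ 0 at y ∈ {3}; common: ∅.
  x = 5: f ≡ 0 at y ∈ {2, 9}; g ≡ 0 at y ∈ {1}; common: ∅.
  x = 6: f ≡ 0 at y ∈ ∅; g ≡ 0 at y ∈ {10}; common: ∅.
  x = 7: f ≡ 0 at y ∈ {3, 6}; g ≡ 0 at y ∈ {8}; common: ∅.
  x = 8: f ≡ 0 at y ∈ {3, 5}; g ≡ 0 at y ∈ {6}; common: ∅.
  x = 9: f ≡ 0 at y ∈ {2, 5}; g ≡ 0 at y ∈ {4}; common: ∅.
  x = 10: f ≡ 0 at y ∈ ∅; g ≡ 0 at y ∈ {2}; common: ∅.
Collecting: common zeros = ∅, so the count is 0.
Comparison with the Bézout bound: 0 ≤ 2 = deg(f)·deg(g), as expected for curves with no common component (the affine F_11-count falls short of the bound because intersections may lie at infinity, over extension fields, or carry multiplicity).


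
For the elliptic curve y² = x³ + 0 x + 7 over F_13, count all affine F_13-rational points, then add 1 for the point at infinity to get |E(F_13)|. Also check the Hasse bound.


Affine points = {(7, 5), (7, 8), (8, 5), (8, 8), (11, 5), (11, 8)}; affine count = 6; |E(F_13)| = 7.

Discriminant check: Δ ∝ 4a³ + 27b² = 4·0³ + 27·7² = 4·0 + 27·49 ≡ 10 (mod 13). Nonzero ⇒ E is nonsingular.
For each x ∈ F_13, compute rhs = x³ + 0·x + 7 mod 13, then count y ∈ F_13 with y² ≡ rhs.
  x = 0: rhs = 7, matching y values: none (0 points).
  x = 1: rhs = 8, matching y values: none (0 points).
  x = 2: rhs = 2, matching y values: none (0 points).
  x = 3: rhs = 8, matching y values: none (0 points).
  x = 4: rhs = 6, matching y values: none (0 points).
  x = 5: rhs = 2, matching y values: none (0 points).
  x = 6: rhs = 2, matching y values: none (0 points).
  x = 7: rhs = 12, matching y values: 5, 8 (2 points).
  x = 8: rhs = 12, matching y values: 5, 8 (2 points).
  x = 9: rhs = 8, matching y values: none (0 points).
  x = 10: rhs = 6, matching y values: none (0 points).
  x = 11: rhs = 12, matching y values: 5, 8 (2 points).
  x = 12: rhs = 6, matching y values: none (0 points).
Total affine count: 6.
Full point count |E(F_13)| = 6 + 1 = 7.
Hasse bound: |7 − (13+1)| = |-7| = 7 ≤ 2√13 ≈ 7.2111 ✓.


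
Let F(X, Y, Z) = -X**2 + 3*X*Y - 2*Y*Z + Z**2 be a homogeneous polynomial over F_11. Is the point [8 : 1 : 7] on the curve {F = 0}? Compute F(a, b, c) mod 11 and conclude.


F(8,1,7) ≡ 6 (mod 11); P is NOT on the curve.

Evaluate F(8, 1, 7) term-by-term (mod 11).
  -X**2 ↦ -1·64·1·1 = -64
  3*X*Y ↦ 3·8·1·1 = 24
  -2*Y*Z ↦ -2·1·1·7 = -14
  Z**2 ↦ 1·1·1·49 = 49
Sum: F(8, 1, 7) = (-64) + (24) + (-14) + (49) = -5.
Reducing mod 11: -5 ≡ 6 (mod 11).
Since F(a, b, c) ≡ 6 ≠ 0 (mod 11), P does NOT lie on the curve.


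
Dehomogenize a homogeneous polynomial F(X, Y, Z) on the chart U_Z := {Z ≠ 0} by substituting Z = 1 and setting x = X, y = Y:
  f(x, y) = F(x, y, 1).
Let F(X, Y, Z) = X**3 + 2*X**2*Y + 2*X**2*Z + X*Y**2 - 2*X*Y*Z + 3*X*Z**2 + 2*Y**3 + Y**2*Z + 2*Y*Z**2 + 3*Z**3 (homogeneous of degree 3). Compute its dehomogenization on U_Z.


f(x, y) = x**3 + 2*x**2*y + 2*x**2 + x*y**2 - 2*x*y + 3*x + 2*y**3 + y**2 + 2*y + 3

On U_Z we set Z = 1. Each monomial c·X^i·Y^j·Z^k in F becomes c·x^i·y^j·1^k = c·x^i·y^j.
Substituting Z = 1: F(X, Y, 1) = x**3 + 2*x**2*y + 2*x**2 + x*y**2 - 2*x*y + 3*x + 2*y**3 + y**2 + 2*y + 3.
Note: deg(f) ≤ deg(F) = 3; strict inequality happens when F is divisible by Z (lost terms).


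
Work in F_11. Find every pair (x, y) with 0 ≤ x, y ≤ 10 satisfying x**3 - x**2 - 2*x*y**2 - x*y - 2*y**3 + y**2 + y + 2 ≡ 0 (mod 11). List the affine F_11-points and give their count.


Affine F_11-points: {(2, 1), (3, 1), (4, 2), (4, 9), (5, 10), (6, 7), (7, 1), (9, 2), (10, 0), (10, 2), (10, 5)}; count = 11.

For each of the 121 pairs (x, y) ∈ F_11², evaluate f(x, y) mod 11. Record the zeros.
  x = 0: [0↦2, 1↦2, 2↦3, 3↦4, 4↦4, 5↦2, 6↦8, 7↦10, 8↦7, 9↦9, 10↦4]  zeros at y ∈ ∅
  x = 1: [0↦2, 1↦10, 2↦4, 3↦5, 4↦1, 5↦2, 6↦7, 7↦4, 8↦3, 9↦3, 10↦3]  zeros at y ∈ ∅
  x = 2: [0↦6, 1↦0, 2↦9, 3↦10, 4↦2, 5↦6, 6↦10, 7↦2, 8↦3, 9↦1, 10↦6]  zeros at y ∈ {1}
  x = 3: [0↦9, 1↦0, 2↦2, 3↦3, 4↦2, 5↦9, 6↦1, 7↦10, 8↦2, 9↦9, 10↦8]  zeros at y ∈ {1}
  x = 4: [0↦6, 1↦5, 2↦0, 3↦1, 4↦7, 5↦6, 6↦8, 7↦1, 8↦6, 9↦0, 10↦4]  zeros at y ∈ {2, 9}
  x = 5: [0↦3, 1↦10, 2↦9, 3↦10, 4↦1, 5↦3, 6↦4, 7↦3, 8↦10, 9↦2, 10↦0]  zeros at y ∈ {10}
  x = 6: [0↦6, 1↦10, 2↦2, 3↦3, 4↦1, 5↦6, 6↦6, 7↦0, 8↦9, 9↦10, 10↦2]  zeros at y ∈ {7}
  x = 7: [0↦10, 1↦0, 2↦7, 3↦8, 4↦2, 5↦10, 6↦9, 7↦9, 8↦9, 9↦8, 10↦5]  zeros at y ∈ {1}
  x = 8: [0↦10, 1↦8, 2↦8, 3↦9, 4↦10, 5↦10, 6↦8, 7↦3, 8↦5, 9↦2, 10↦4]  zeros at y ∈ ∅
  x = 9: [0↦1, 1↦7, 2↦0, 3↦1, 4↦9, 5↦1, 6↦9, 7↦10, 8↦3, 9↦9, 10↦5]  zeros at y ∈ {2}
  x = 10: [0↦0, 1↦3, 2↦0, 3↦1, 4↦5, 5↦0, 6↦7, 7↦3, 8↦9, 9↦2, 10↦3]  zeros at y ∈ {0, 2, 5}
Collecting zeros: affine points = {(2, 1), (3, 1), (4, 2), (4, 9), (5, 10), (6, 7), (7, 1), (9, 2), (10, 0), (10, 2), (10, 5)}.
Total count |C(F_11)_aff| = 11.


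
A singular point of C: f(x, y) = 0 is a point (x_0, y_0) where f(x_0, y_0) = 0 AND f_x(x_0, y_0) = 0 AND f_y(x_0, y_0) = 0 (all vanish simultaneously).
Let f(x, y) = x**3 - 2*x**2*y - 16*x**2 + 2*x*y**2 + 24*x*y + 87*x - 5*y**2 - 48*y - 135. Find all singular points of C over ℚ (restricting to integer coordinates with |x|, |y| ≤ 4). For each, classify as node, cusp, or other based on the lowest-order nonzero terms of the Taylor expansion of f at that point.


Singular points: {(3, -3)}; classification: node.

Compute partial derivatives:
  f_x = 3*x**2 - 4*x*y - 32*x + 2*y**2 + 24*y + 87.
  f_y = -2*x**2 + 4*x*y + 24*x - 10*y - 48.
Scan x_0 ∈ {−4, ..., 4}. For each x_0, f_y(x_0, y) is a polynomial in y; find its integer roots y ∈ {−4, ..., 4}, then test f_x and f at those candidates.
  x = -4: f_y(-4, y) = -26*y - 176; no integer root y with |y| ≤ 4.
  x = -3: f_y(-3, y) = -22*y - 138; no integer root y with |y| ≤ 4.
  x = -2: f_y(-2, y) = -18*y - 104; no integer root y with |y| ≤ 4.
  x = -1: f_y(-1, y) = -14*y - 74; no integer root y with |y| ≤ 4.
  x = 0: f_y(0, y) = -10*y - 48; no integer root y with |y| ≤ 4.
  x = 1: f_y(1, y) = -6*y - 26; no integer root y with |y| ≤ 4.
  x = 2: f_y(2, y) = -2*y - 8; vanishes at y ∈ {-4}. (2, -4): f_x = 3 ≠ 0.
  x = 3: f_y(3, y) = 2*y + 6; vanishes at y ∈ {-3}. (3, -3): f_x = 0, f = 0 — SINGULAR.
  x = 4: f_y(4, y) = 6*y + 16; no integer root y with |y| ≤ 4.
Only singular point on the grid: (3, -3).
Classify: substitute x = 3 + u, y = -3 + v and expand: f = u**3 - 2*u**2*v - u**2 + 2*u*v**2 + v**2.
No constant or linear terms (consistent with a singular point). Quadratic part: -u**2 + v**2. Cubic part: u**3 - 2*u**2*v + 2*u*v**2.
The quadratic part v**2 - u**2 = (v − u)(v + u) splits into two distinct linear factors, so there are two distinct tangent lines y − -3 = ±(x − 3) — this is a node (ordinary double point).
Classification: node.


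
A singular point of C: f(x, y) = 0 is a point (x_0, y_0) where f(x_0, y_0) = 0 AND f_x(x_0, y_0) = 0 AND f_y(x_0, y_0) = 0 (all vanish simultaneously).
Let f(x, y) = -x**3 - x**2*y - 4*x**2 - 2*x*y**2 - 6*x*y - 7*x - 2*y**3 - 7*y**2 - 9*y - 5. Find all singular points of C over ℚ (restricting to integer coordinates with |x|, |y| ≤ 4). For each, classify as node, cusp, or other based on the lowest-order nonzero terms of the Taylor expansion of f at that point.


Singular points: {(-1, -1)}; classification: cusp.

Compute partial derivatives:
  f_x = -3*x**2 - 2*x*y - 8*x - 2*y**2 - 6*y - 7.
  f_y = -x**2 - 4*x*y - 6*x - 6*y**2 - 14*y - 9.
Scan x_0 ∈ {−4, ..., 4}. For each x_0, f_y(x_0, y) is a polynomial in y; find its integer roots y ∈ {−4, ..., 4}, then test f_x and f at those candidates.
  x = -4: f_y(-4, y) = -6*y**2 + 2*y - 1; no integer root y with |y| ≤ 4.
  x = -3: f_y(-3, y) = -6*y**2 - 2*y; vanishes at y ∈ {0}. (-3, 0): f_x = -10 ≠ 0.
  x = -2: f_y(-2, y) = -6*y**2 - 6*y - 1; no integer root y with |y| ≤ 4.
  x = -1: f_y(-1, y) = -6*y**2 - 10*y - 4; vanishes at y ∈ {-1}. (-1, -1): f_x = 0, f = 0 — SINGULAR.
  x = 0: f_y(0, y) = -6*y**2 - 14*y - 9; no integer root y with |y| ≤ 4.
  x = 1: f_y(1, y) = -6*y**2 - 18*y - 16; no integer root y with |y| ≤ 4.
  x = 2: f_y(2, y) = -6*y**2 - 22*y - 25; no integer root y with |y| ≤ 4.
  x = 3: f_y(3, y) = -6*y**2 - 26*y - 36; no integer root y with |y| ≤ 4.
  x = 4: f_y(4, y) = -6*y**2 - 30*y - 49; no integer root y with |y| ≤ 4.
Only singular point on the grid: (-1, -1).
Classify: substitute x = -1 + u, y = -1 + v and expand: f = -u**3 - u**2*v - 2*u*v**2 - 2*v**3 + v**2.
No constant or linear terms (consistent with a singular point). Quadratic part: v**2. Cubic part: -u**3 - u**2*v - 2*u*v**2 - 2*v**3.
The quadratic part v**2 is a perfect square, so there is a single (double) tangent line v = 0, i.e. y = -1. Restricting the cubic part to that line (v = 0) leaves -u**3 ≠ 0, so f is not divisible by v and the branch is v² ≈ u**3 to lowest order — this is a cusp.
Classification: cusp.


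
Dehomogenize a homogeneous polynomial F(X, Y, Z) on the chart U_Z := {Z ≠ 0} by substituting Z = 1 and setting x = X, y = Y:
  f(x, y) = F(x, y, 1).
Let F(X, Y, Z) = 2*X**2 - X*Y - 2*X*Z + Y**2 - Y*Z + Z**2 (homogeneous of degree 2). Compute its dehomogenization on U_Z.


f(x, y) = 2*x**2 - x*y - 2*x + y**2 - y + 1

On U_Z we set Z = 1. Each monomial c·X^i·Y^j·Z^k in F becomes c·x^i·y^j·1^k = c·x^i·y^j.
Substituting Z = 1: F(X, Y, 1) = 2*x**2 - x*y - 2*x + y**2 - y + 1.
Note: deg(f) ≤ deg(F) = 2; strict inequality happens when F is divisible by Z (lost terms).


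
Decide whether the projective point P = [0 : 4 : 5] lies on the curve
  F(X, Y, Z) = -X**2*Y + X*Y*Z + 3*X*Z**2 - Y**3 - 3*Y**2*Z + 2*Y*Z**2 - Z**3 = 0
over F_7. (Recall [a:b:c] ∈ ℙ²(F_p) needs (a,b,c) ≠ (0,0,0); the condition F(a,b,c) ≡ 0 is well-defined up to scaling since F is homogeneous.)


F(0,4,5) ≡ 2 (mod 7); P is NOT on the curve.

Evaluate F(0, 4, 5) term-by-term (mod 7).
  -X**2*Y ↦ -1·0·4·1 = 0
  X*Y*Z ↦ 1·0·4·5 = 0
  3*X*Z**2 ↦ 3·0·1·25 = 0
  -Y**3 ↦ -1·1·64·1 = -64
  -3*Y**2*Z ↦ -3·1·16·5 = -240
  2*Y*Z**2 ↦ 2·1·4·25 = 200
  -Z**3 ↦ -1·1·1·125 = -125
Sum: F(0, 4, 5) = (0) + (0) + (0) + (-64) + (-240) + (200) + (-125) = -229.
Reducing mod 7: -229 ≡ 2 (mod 7).
Since F(a, b, c) ≡ 2 ≠ 0 (mod 7), P does NOT lie on the curve.


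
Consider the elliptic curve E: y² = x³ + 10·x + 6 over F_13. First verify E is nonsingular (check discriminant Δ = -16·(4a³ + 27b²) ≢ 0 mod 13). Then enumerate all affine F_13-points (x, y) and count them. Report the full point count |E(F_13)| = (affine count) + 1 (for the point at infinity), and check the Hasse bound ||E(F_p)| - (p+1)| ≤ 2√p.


Affine points = {(1, 2), (1, 11), (5, 5), (5, 8), (6, 3), (6, 10), (7, 4), (7, 9), (8, 0), (10, 1), (10, 12), (11, 2), (11, 11)}; affine count = 13; |E(F_13)| = 14.

Discriminant check: Δ ∝ 4a³ + 27b² = 4·10³ + 27·6² = 4·1000 + 27·36 ≡ 6 (mod 13). Nonzero ⇒ E is nonsingular.
For each x ∈ F_13, compute rhs = x³ + 10·x + 6 mod 13, then count y ∈ F_13 with y² ≡ rhs.
  x = 0: rhs = 6, matching y values: none (0 points).
  x = 1: rhs = 4, matching y values: 2, 11 (2 points).
  x = 2: rhs = 8, matching y values: none (0 points).
  x = 3: rhs = 11, matching y values: none (0 points).
  x = 4: rhs = 6, matching y values: none (0 points).
  x = 5: rhs = 12, matching y values: 5, 8 (2 points).
  x = 6: rhs = 9, matching y values: 3, 10 (2 points).
  x = 7: rhs = 3, matching y values: 4, 9 (2 points).
  x = 8: rhs = 0, matching y values: 0 (1 points).
  x = 9: rhs = 6, matching y values: none (0 points).
  x = 10: rhs = 1, matching y values: 1, 12 (2 points).
  x = 11: rhs = 4, matching y values: 2, 11 (2 points).
  x = 12: rhs = 8, matching y values: none (0 points).
Total affine count: 13.
Full point count |E(F_13)| = 13 + 1 = 14.
Hasse bound: |14 − (13+1)| = |0| = 0 ≤ 2√13 ≈ 7.2111 ✓.


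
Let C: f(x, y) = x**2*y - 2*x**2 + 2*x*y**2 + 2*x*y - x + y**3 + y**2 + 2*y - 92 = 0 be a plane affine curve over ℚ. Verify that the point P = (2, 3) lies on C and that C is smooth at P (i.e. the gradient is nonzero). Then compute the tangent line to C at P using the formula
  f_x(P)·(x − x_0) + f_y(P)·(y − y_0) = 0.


Tangent line at P: 27*x + 67*y - 255 = 0.

Step 1: f(2, 3) = 0, so P lies on C.
Step 2: partial derivatives
  f_x(x, y) = 2*x*y - 4*x + 2*y**2 + 2*y - 1, f_y(x, y) = x**2 + 4*x*y + 2*x + 3*y**2 + 2*y + 2.
  f_x(P) = 27, f_y(P) = 67 (gradient nonzero, so P is smooth).
Step 3: tangent line at P: 27·(x − 2) + 67·(y − 3) = 0.
Expanding: 27*x + 67*y - 255 = 0.


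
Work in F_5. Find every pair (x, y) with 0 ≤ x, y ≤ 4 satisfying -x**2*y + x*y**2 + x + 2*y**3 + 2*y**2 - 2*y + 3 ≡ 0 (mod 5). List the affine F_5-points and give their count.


Affine F_5-points: {(0, 1), (0, 4), (2, 0), (2, 1), (2, 2), (3, 2), (3, 4)}; count = 7.

For each of the 25 pairs (x, y) ∈ F_5², evaluate f(x, y) mod 5. Record the zeros.
  x = 0: [0↦3, 1↦0, 2↦3, 3↦4, 4↦0]  zeros at y ∈ {1, 4}
  x = 1: [0↦4, 1↦1, 2↦1, 3↦1, 4↦3]  zeros at y ∈ ∅
  x = 2: [0↦0, 1↦0, 2↦0, 3↦2, 4↦3]  zeros at y ∈ {0, 1, 2}
  x = 3: [0↦1, 1↦2, 2↦0, 3↦2, 4↦0]  zeros at y ∈ {2, 4}
  x = 4: [0↦2, 1↦2, 2↦1, 3↦1, 4↦4]  zeros at y ∈ ∅
Collecting zeros: affine points = {(0, 1), (0, 4), (2, 0), (2, 1), (2, 2), (3, 2), (3, 4)}.
Total count |C(F_5)_aff| = 7.


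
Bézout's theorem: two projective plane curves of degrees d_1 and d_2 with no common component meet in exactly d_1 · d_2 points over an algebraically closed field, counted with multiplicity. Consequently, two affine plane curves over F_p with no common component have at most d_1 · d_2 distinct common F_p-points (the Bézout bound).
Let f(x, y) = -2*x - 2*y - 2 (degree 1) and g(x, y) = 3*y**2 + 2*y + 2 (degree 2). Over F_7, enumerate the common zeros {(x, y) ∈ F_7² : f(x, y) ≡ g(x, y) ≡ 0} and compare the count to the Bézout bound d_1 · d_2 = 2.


Common zeros: {(3, 3), (5, 1)}; count = 2; Bézout bound = 2.

deg(f) = 1, deg(g) = 2, so Bézout bound = 2.
Scan x ∈ F_7. For each x, list the y ∈ F_7 with f(x, y) ≡ 0 and those with g(x, y) ≡ 0 (mod 7); the common zeros in that column are the intersection.
  x = 0: f ≡ 0 at y ∈ {6}; g ≡ 0 at y ∈ {1, 3}; common: ∅.
  x = 1: f ≡ 0 at y ∈ {5}; g ≡ 0 at y ∈ {1, 3}; common: ∅.
  x = 2: f ≡ 0 at y ∈ {4}; g ≡ 0 at y ∈ {1, 3}; common: ∅.
  x = 3: f ≡ 0 at y ∈ {3}; g ≡ 0 at y ∈ {1, 3}; common: {3}.
  x = 4: f ≡ 0 at y ∈ {2}; g ≡ 0 at y ∈ {1, 3}; common: ∅.
  x = 5: f ≡ 0 at y ∈ {1}; g ≡ 0 at y ∈ {1, 3}; common: {1}.
  x = 6: f ≡ 0 at y ∈ {0}; g ≡ 0 at y ∈ {1, 3}; common: ∅.
Collecting: common zeros = {(3, 3), (5, 1)}, so the count is 2.
Comparison with the Bézout bound: 2 ≤ 2 = deg(f)·deg(g), as expected for curves with no common component (the bound is attained).


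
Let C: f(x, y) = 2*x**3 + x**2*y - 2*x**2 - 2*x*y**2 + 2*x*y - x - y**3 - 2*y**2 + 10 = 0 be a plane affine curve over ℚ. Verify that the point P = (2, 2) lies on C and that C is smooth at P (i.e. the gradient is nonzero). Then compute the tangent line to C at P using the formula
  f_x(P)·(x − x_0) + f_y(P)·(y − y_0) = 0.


Tangent line at P: 19*x - 28*y + 18 = 0.

Step 1: f(2, 2) = 0, so P lies on C.
Step 2: partial derivatives
  f_x(x, y) = 6*x**2 + 2*x*y - 4*x - 2*y**2 + 2*y - 1, f_y(x, y) = x**2 - 4*x*y + 2*x - 3*y**2 - 4*y.
  f_x(P) = 19, f_y(P) = -28 (gradient nonzero, so P is smooth).
Step 3: tangent line at P: 19·(x − 2) + -28·(y − 2) = 0.
Expanding: 19*x - 28*y + 18 = 0.


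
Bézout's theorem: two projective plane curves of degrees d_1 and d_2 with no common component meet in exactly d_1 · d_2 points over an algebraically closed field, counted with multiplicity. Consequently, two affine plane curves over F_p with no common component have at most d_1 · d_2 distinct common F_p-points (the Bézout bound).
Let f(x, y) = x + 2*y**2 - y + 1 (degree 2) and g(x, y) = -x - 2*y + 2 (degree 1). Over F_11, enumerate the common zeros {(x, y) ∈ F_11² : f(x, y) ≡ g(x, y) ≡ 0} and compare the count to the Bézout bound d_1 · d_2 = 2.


Common zeros: ∅; count = 0; Bézout bound = 2.

deg(f) = 2, deg(g) = 1, so Bézout bound = 2.
Scan x ∈ F_11. For each x, list the y ∈ F_11 with f(x, y) ≡ 0 and those with g(x, y) ≡ 0 (mod 11); the common zeros in that column are the intersection.
  x = 0: f ≡ 0 at y ∈ {8, 9}; g ≡ 0 at y ∈ {1}; common: ∅.
  x = 1: f ≡ 0 at y ∈ ∅; g ≡ 0 at y ∈ {6}; common: ∅.
  x = 2: f ≡ 0 at y ∈ ∅; g ≡ 0 at y ∈ {0}; common: ∅.
  x = 3: f ≡ 0 at y ∈ ∅; g ≡ 0 at y ∈ {5}; common: ∅.
  x = 4: f ≡ 0 at y ∈ {2, 4}; g ≡ 0 at y ∈ {10}; common: ∅.
  x = 5: f ≡ 0 at y ∈ ∅; g ≡ 0 at y ∈ {4}; common: ∅.
  x = 6: f ≡ 0 at y ∈ {3}; g ≡ 0 at y ∈ {9}; common: ∅.
  x = 7: f ≡ 0 at y ∈ {7, 10}; g ≡ 0 at y ∈ {3}; common: ∅.
  x = 8: f ≡ 0 at y ∈ ∅; g ≡ 0 at y ∈ {8}; common: ∅.
  x = 9: f ≡ 0 at y ∈ {1, 5}; g ≡ 0 at y ∈ {2}; common: ∅.
  x = 10: f ≡ 0 at y ∈ {0, 6}; g ≡ 0 at y ∈ {7}; common: ∅.
Collecting: common zeros = ∅, so the count is 0.
Comparison with the Bézout bound: 0 ≤ 2 = deg(f)·deg(g), as expected for curves with no common component (the affine F_11-count falls short of the bound because intersections may lie at infinity, over extension fields, or carry multiplicity).


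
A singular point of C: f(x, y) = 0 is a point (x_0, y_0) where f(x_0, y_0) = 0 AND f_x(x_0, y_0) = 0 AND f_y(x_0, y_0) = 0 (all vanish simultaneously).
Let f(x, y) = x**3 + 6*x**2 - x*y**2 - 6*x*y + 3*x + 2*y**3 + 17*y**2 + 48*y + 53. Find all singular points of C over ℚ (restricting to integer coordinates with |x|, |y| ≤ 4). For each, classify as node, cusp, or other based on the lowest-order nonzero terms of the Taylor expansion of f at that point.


Singular points: {(-2, -3)}; classification: cusp.

Compute partial derivatives:
  f_x = 3*x**2 + 12*x - y**2 - 6*y + 3.
  f_y = -2*x*y - 6*x + 6*y**2 + 34*y + 48.
Scan x_0 ∈ {−4, ..., 4}. For each x_0, f_y(x_0, y) is a polynomial in y; find its integer roots y ∈ {−4, ..., 4}, then test f_x and f at those candidates.
  x = -4: f_y(-4, y) = 6*y**2 + 42*y + 72; vanishes at y ∈ {-4, -3}. (-4, -4): f_x = 11 ≠ 0; (-4, -3): f_x = 12 ≠ 0.
  x = -3: f_y(-3, y) = 6*y**2 + 40*y + 66; vanishes at y ∈ {-3}. (-3, -3): f_x = 3 ≠ 0.
  x = -2: f_y(-2, y) = 6*y**2 + 38*y + 60; vanishes at y ∈ {-3}. (-2, -3): f_x = 0, f = 0 — SINGULAR.
  x = -1: f_y(-1, y) = 6*y**2 + 36*y + 54; vanishes at y ∈ {-3}. (-1, -3): f_x = 3 ≠ 0.
  x = 0: f_y(0, y) = 6*y**2 + 34*y + 48; vanishes at y ∈ {-3}. (0, -3): f_x = 12 ≠ 0.
  x = 1: f_y(1, y) = 6*y**2 + 32*y + 42; vanishes at y ∈ {-3}. (1, -3): f_x = 27 ≠ 0.
  x = 2: f_y(2, y) = 6*y**2 + 30*y + 36; vanishes at y ∈ {-3, -2}. (2, -3): f_x = 48 ≠ 0; (2, -2): f_x = 47 ≠ 0.
  x = 3: f_y(3, y) = 6*y**2 + 28*y + 30; vanishes at y ∈ {-3}. (3, -3): f_x = 75 ≠ 0.
  x = 4: f_y(4, y) = 6*y**2 + 26*y + 24; vanishes at y ∈ {-3}. (4, -3): f_x = 108 ≠ 0.
Only singular point on the grid: (-2, -3).
Classify: substitute x = -2 + u, y = -3 + v and expand: f = u**3 - u*v**2 + 2*v**3 + v**2.
No constant or linear terms (consistent with a singular point). Quadratic part: v**2. Cubic part: u**3 - u*v**2 + 2*v**3.
The quadratic part v**2 is a perfect square, so there is a single (double) tangent line v = 0, i.e. y = -3. Restricting the cubic part to that line (v = 0) leaves u**3 ≠ 0, so f is not divisible by v and the branch is v² ≈ -u**3 to lowest order — this is a cusp.
Classification: cusp.


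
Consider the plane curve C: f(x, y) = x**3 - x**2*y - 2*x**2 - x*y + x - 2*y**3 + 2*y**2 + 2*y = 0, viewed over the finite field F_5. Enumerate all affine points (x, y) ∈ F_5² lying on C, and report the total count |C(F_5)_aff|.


Affine F_5-points: {(0, 0), (0, 3), (1, 0), (1, 1), (2, 4)}; count = 5.

For each of the 25 pairs (x, y) ∈ F_5², evaluate f(x, y) mod 5. Record the zeros.
  x = 0: [0↦0, 1↦2, 2↦1, 3↦0, 4↦2]  zeros at y ∈ {0, 3}
  x = 1: [0↦0, 1↦0, 2↦2, 3↦4, 4↦4]  zeros at y ∈ {0, 1}
  x = 2: [0↦2, 1↦3, 2↦1, 3↦4, 4↦0]  zeros at y ∈ {4}
  x = 3: [0↦2, 1↦2, 2↦4, 3↦1, 4↦1]  zeros at y ∈ ∅
  x = 4: [0↦1, 1↦3, 2↦2, 3↦1, 4↦3]  zeros at y ∈ ∅
Collecting zeros: affine points = {(0, 0), (0, 3), (1, 0), (1, 1), (2, 4)}.
Total count |C(F_5)_aff| = 5.


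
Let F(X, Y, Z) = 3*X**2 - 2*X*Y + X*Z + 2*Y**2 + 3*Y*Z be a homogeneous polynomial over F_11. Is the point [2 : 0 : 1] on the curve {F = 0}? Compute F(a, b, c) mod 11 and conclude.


F(2,0,1) ≡ 3 (mod 11); P is NOT on the curve.

Evaluate F(2, 0, 1) term-by-term (mod 11).
  3*X**2 ↦ 3·4·1·1 = 12
  -2*X*Y ↦ -2·2·0·1 = 0
  X*Z ↦ 1·2·1·1 = 2
  2*Y**2 ↦ 2·1·0·1 = 0
  3*Y*Z ↦ 3·1·0·1 = 0
Sum: F(2, 0, 1) = (12) + (0) + (2) + (0) + (0) = 14.
Reducing mod 11: 14 ≡ 3 (mod 11).
Since F(a, b, c) ≡ 3 ≠ 0 (mod 11), P does NOT lie on the curve.


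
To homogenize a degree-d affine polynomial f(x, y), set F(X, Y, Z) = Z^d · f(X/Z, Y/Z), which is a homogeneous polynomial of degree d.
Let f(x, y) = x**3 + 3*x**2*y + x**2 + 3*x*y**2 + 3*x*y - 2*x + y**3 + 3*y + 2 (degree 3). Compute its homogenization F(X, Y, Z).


F(X, Y, Z) = X**3 + 3*X**2*Y + X**2*Z + 3*X*Y**2 + 3*X*Y*Z - 2*X*Z**2 + Y**3 + 3*Y*Z**2 + 2*Z**3

deg(f) = 3.
Substitute x = X/Z, y = Y/Z into f, then multiply by Z^3.
  monomial 1·x^3·y^0 ↦ 1·X^3·Y^0·Z^0.
  monomial 3·x^2·y^1 ↦ 3·X^2·Y^1·Z^0.
  monomial 1·x^2·y^0 ↦ 1·X^2·Y^0·Z^1.
  monomial 3·x^1·y^2 ↦ 3·X^1·Y^2·Z^0.
  monomial 3·x^1·y^1 ↦ 3·X^1·Y^1·Z^1.
  monomial -2·x^1·y^0 ↦ -2·X^1·Y^0·Z^2.
  monomial 1·x^0·y^3 ↦ 1·X^0·Y^3·Z^0.
  monomial 3·x^0·y^1 ↦ 3·X^0·Y^1·Z^2.
  monomial 2·x^0·y^0 ↦ 2·X^0·Y^0·Z^3.
Collecting: F(X, Y, Z) = X**3 + 3*X**2*Y + X**2*Z + 3*X*Y**2 + 3*X*Y*Z - 2*X*Z**2 + Y**3 + 3*Y*Z**2 + 2*Z**3.


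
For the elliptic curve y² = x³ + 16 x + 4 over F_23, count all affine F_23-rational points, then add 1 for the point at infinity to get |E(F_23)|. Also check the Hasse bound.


Affine points = {(0, 2), (0, 21), (5, 5), (5, 18), (8, 0), (9, 7), (9, 16), (11, 4), (11, 19), (15, 10), (15, 13), (16, 3), (16, 20), (18, 11), (18, 12)}; affine count = 15; |E(F_23)| = 16.

Discriminant check: Δ ∝ 4a³ + 27b² = 4·16³ + 27·4² = 4·4096 + 27·16 ≡ 3 (mod 23). Nonzero ⇒ E is nonsingular.
For each x ∈ F_23, compute rhs = x³ + 16·x + 4 mod 23, then count y ∈ F_23 with y² ≡ rhs.
  x = 0: rhs = 4, matching y values: 2, 21 (2 points).
  x = 1: rhs = 21, matching y values: none (0 points).
  x = 2: rhs = 21, matching y values: none (0 points).
  x = 3: rhs = 10, matching y values: none (0 points).
  x = 4: rhs = 17, matching y values: none (0 points).
  x = 5: rhs = 2, matching y values: 5, 18 (2 points).
  x = 6: rhs = 17, matching y values: none (0 points).
  x = 7: rhs = 22, matching y values: none (0 points).
  x = 8: rhs = 0, matching y values: 0 (1 points).
  x = 9: rhs = 3, matching y values: 7, 16 (2 points).
  x = 10: rhs = 14, matching y values: none (0 points).
  x = 11: rhs = 16, matching y values: 4, 19 (2 points).
  x = 12: rhs = 15, matching y values: none (0 points).
  x = 13: rhs = 17, matching y values: none (0 points).
  x = 14: rhs = 5, matching y values: none (0 points).
  x = 15: rhs = 8, matching y values: 10, 13 (2 points).
  x = 16: rhs = 9, matching y values: 3, 20 (2 points).
  x = 17: rhs = 14, matching y values: none (0 points).
  x = 18: rhs = 6, matching y values: 11, 12 (2 points).
  x = 19: rhs = 14, matching y values: none (0 points).
  x = 20: rhs = 21, matching y values: none (0 points).
  x = 21: rhs = 10, matching y values: none (0 points).
  x = 22: rhs = 10, matching y values: none (0 points).
Total affine count: 15.
Full point count |E(F_23)| = 15 + 1 = 16.
Hasse bound: |16 − (23+1)| = |-8| = 8 ≤ 2√23 ≈ 9.5917 ✓.


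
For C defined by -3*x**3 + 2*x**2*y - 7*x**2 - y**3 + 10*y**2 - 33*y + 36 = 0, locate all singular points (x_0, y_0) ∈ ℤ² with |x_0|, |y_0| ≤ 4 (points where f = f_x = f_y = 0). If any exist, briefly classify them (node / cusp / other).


Singular points: {(0, 3)}; classification: node.

Compute partial derivatives:
  f_x = -9*x**2 + 4*x*y - 14*x.
  f_y = 2*x**2 - 3*y**2 + 20*y - 33.
Scan x_0 ∈ {−4, ..., 4}. For each x_0, f_y(x_0, y) is a polynomial in y; find its integer roots y ∈ {−4, ..., 4}, then test f_x and f at those candidates.
  x = -4: f_y(-4, y) = -3*y**2 + 20*y - 1; no integer root y with |y| ≤ 4.
  x = -3: f_y(-3, y) = -3*y**2 + 20*y - 15; no integer root y with |y| ≤ 4.
  x = -2: f_y(-2, y) = -3*y**2 + 20*y - 25; no integer root y with |y| ≤ 4.
  x = -1: f_y(-1, y) = -3*y**2 + 20*y - 31; no integer root y with |y| ≤ 4.
  x = 0: f_y(0, y) = -3*y**2 + 20*y - 33; vanishes at y ∈ {3}. (0, 3): f_x = 0, f = 0 — SINGULAR.
  x = 1: f_y(1, y) = -3*y**2 + 20*y - 31; no integer root y with |y| ≤ 4.
  x = 2: f_y(2, y) = -3*y**2 + 20*y - 25; no integer root y with |y| ≤ 4.
  x = 3: f_y(3, y) = -3*y**2 + 20*y - 15; no integer root y with |y| ≤ 4.
  x = 4: f_y(4, y) = -3*y**2 + 20*y - 1; no integer root y with |y| ≤ 4.
Only singular point on the grid: (0, 3).
Classify: substitute x = 0 + u, y = 3 + v and expand: f = -3*u**3 + 2*u**2*v - u**2 - v**3 + v**2.
No constant or linear terms (consistent with a singular point). Quadratic part: -u**2 + v**2. Cubic part: -3*u**3 + 2*u**2*v - v**3.
The quadratic part v**2 - u**2 = (v − u)(v + u) splits into two distinct linear factors, so there are two distinct tangent lines y − 3 = ±(x − 0) — this is a node (ordinary double point).
Classification: node.
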